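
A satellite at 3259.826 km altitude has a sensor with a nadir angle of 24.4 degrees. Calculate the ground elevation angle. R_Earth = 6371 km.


r = R_E + alt = 9630.8260 km
Law of sines in the satellite / Earth-center / ground-point triangle:
  sin(nadir)/R_E = sin(90 + el)/r  =>  cos(el) = (r/R_E)*sin(nadir)
cos(el) = (9630.8260 / 6371.0000) * sin(24.4 deg) = 0.624476
el = arccos(0.624476) = 51.3563 deg
(Earth-central angle = 90 - nadir - el = 14.2437 deg)

51.3563 degrees


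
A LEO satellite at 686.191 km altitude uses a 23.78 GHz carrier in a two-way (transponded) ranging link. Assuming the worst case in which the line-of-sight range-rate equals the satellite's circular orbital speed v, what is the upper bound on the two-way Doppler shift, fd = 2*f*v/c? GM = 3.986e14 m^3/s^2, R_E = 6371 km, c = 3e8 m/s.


r = 7.057191e+06 m
v = sqrt(mu/r) = 7515.4106 m/s (worst-case radial velocity)
f = 23.78 GHz = 2.378e+10 Hz
fd = 2*f*v/c = 2*2.378e+10*7515.4106/3.0e+08
fd = 1.1914431e+06 Hz

1.1914e+06 Hz


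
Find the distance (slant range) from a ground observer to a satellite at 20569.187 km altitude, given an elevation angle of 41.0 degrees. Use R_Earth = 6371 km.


h = 20569.187 km, el = 41.0 deg
d = -R_E*sin(el) + sqrt((R_E*sin(el))^2 + 2*R_E*h + h^2)
d = -6371.0000*sin(0.715585) + sqrt((6371.0000*0.656059)^2 + 2*6371.0000*20569.187 + 20569.187^2)
d = 22327.8763 km

22327.8763 km


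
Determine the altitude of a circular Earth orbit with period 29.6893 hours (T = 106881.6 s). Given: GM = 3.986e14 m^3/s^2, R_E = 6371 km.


T = 106881.6 s
r = (mu*T^2/(4*pi^2))^(1/3) = (3.986e14 * 106881.6^2 / (4*pi^2))^(1/3)
r = 4.867745e+07 m = 48677.4497 km
alt = r - R_E = 48677.4497 - 6371 = 42306.4497 km

42306.4497 km


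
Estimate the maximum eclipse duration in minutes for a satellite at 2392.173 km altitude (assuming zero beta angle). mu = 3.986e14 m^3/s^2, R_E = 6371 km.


r = 8763.1730 km
T = 136.0668 min
Eclipse fraction = arcsin(R_E/r)/pi = arcsin(6371.0000/8763.1730)/pi
= arcsin(0.7270198)/pi = 0.2590952
Eclipse duration = 0.2590952 * 136.0668 = 35.2542 min

35.2542 minutes


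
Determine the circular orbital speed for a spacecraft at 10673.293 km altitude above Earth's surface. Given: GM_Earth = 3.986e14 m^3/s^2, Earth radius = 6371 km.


r = R_E + alt = 6371.0 + 10673.293 = 17044.2930 km = 1.7044293e+07 m
v = sqrt(mu/r) = sqrt(3.986e14 / 1.7044293e+07) = 4835.9205 m/s = 4.8359 km/s

4.8359 km/s


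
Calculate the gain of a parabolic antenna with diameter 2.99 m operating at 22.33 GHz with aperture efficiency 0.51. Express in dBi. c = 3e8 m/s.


lambda = c/f = 3e8 / 2.233e+10 = 0.01343484 m
G = eta*(pi*D/lambda)^2 = 0.51*(pi*2.99/0.01343484)^2
G = 249314.3262 (linear)
G = 10*log10(249314.3262) = 53.9675 dBi

53.9675 dBi


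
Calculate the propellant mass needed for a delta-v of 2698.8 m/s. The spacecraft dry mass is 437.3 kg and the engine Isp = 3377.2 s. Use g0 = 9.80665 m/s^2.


ve = Isp * g0 = 3377.2 * 9.80665 = 33119.018380 m/s
mass ratio = exp(dv/ve) = exp(2698.8/33119.018380) = 1.08490011
m_prop = m_dry * (mr - 1) = 437.3 * (1.08490011 - 1)
m_prop = 37.1268 kg

37.1268 kg


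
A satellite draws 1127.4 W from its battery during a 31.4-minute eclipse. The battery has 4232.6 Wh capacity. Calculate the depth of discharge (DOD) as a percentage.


E_used = P * t / 60 = 1127.4 * 31.4 / 60 = 590.0060 Wh
DOD = E_used / E_total * 100 = 590.0060 / 4232.6 * 100
DOD = 13.9396 %

13.9396 %


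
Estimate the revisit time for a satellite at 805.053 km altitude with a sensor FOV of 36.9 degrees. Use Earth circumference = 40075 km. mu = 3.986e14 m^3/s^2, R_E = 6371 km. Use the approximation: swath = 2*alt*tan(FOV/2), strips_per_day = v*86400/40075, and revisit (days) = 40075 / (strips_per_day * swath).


swath = 2*805.053*tan(0.3220132) = 537.1720 km
v = sqrt(mu/r) = 7452.9092 m/s = 7.4529 km/s
strips/day = v*86400/40075 = 7.4529*86400/40075 = 16.0682
coverage/day = strips * swath = 16.0682 * 537.1720 = 8631.3635 km
revisit = 40075 / 8631.3635 = 4.6430 days

4.6430 days


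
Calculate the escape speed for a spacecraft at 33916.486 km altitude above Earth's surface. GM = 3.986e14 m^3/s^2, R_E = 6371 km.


r = 6371.0 + 33916.486 = 40287.4860 km = 4.0287486e+07 m
v_esc = sqrt(2*mu/r) = sqrt(2*3.986e14 / 4.0287486e+07)
v_esc = 4448.3460 m/s = 4.4483 km/s

4.4483 km/s


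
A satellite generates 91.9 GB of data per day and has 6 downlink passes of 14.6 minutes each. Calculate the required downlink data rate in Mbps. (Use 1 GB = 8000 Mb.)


total contact time = 6 * 14.6 * 60 = 5256.0000 s
data = 91.9 GB = 735200.0000 Mb
rate = 735200.0000 / 5256.0000 = 139.8782 Mbps

139.8782 Mbps


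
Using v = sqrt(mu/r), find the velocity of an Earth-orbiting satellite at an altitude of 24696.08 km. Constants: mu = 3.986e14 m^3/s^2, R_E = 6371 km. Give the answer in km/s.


r = R_E + alt = 6371.0 + 24696.08 = 31067.0800 km = 3.106708e+07 m
v = sqrt(mu/r) = sqrt(3.986e14 / 3.106708e+07) = 3581.9410 m/s = 3.5819 km/s

3.5819 km/s


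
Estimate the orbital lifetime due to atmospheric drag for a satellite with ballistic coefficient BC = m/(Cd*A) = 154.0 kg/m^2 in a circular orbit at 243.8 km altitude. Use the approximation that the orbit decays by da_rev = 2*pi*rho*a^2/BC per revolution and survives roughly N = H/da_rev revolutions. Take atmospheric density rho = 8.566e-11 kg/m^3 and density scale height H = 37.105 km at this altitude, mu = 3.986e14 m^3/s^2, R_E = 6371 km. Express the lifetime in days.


a = R_E + alt = 6614.8000 km = 6.6148e+06 m
da_rev = 2*pi*rho*a^2/BC = 2*pi*8.566e-11*(6.6148e+06)^2/154.0 = 152.922241 m per revolution
N = H/da_rev = 37105.0000 m / 152.922241 m = 242.6397 revolutions
P = 2*pi*sqrt(a^3/mu) = 5354.0978 s
lifetime = N*P = 242.6397 * 5354.0978 = 1.2991164e+06 s = 15.0361 days

15.0361 days


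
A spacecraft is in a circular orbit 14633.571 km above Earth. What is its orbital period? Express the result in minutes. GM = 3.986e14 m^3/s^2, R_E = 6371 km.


r = 21004.5710 km = 2.1004571e+07 m
T = 2*pi*sqrt(r^3/mu) = 2*pi*sqrt(9.2670487e+21 / 3.986e14)
T = 30295.7665 s = 504.9294 min

504.9294 minutes


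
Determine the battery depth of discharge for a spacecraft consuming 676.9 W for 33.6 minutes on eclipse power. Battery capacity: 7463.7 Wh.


E_used = P * t / 60 = 676.9 * 33.6 / 60 = 379.0640 Wh
DOD = E_used / E_total * 100 = 379.0640 / 7463.7 * 100
DOD = 5.0788 %

5.0788 %


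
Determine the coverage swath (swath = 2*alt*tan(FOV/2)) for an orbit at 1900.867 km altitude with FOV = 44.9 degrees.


FOV = 44.9 deg = 0.7836528 rad
swath = 2 * alt * tan(FOV/2) = 2 * 1900.867 * tan(0.3918264)
swath = 2 * 1900.867 * 0.4131915
swath = 1570.8443 km

1570.8443 km


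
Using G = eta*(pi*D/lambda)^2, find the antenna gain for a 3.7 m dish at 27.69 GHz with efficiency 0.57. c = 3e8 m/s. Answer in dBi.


lambda = c/f = 3e8 / 2.769e+10 = 0.01083424 m
G = eta*(pi*D/lambda)^2 = 0.57*(pi*3.7/0.01083424)^2
G = 656117.2429 (linear)
G = 10*log10(656117.2429) = 58.1698 dBi

58.1698 dBi


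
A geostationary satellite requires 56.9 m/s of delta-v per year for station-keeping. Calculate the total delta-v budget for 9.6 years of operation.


dV = rate * years = 56.9 * 9.6
dV = 546.2400 m/s

546.2400 m/s


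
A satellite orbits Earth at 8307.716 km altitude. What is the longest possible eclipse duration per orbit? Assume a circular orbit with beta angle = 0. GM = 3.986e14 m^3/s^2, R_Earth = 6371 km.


r = 14678.7160 km
T = 294.9797 min
Eclipse fraction = arcsin(R_E/r)/pi = arcsin(6371.0000/14678.7160)/pi
= arcsin(0.4340298)/pi = 0.1429087
Eclipse duration = 0.1429087 * 294.9797 = 42.1552 min

42.1552 minutes


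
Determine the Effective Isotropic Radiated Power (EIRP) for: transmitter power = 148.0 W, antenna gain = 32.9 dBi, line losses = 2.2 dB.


Pt = 148.0 W = 21.7026 dBW
EIRP = Pt_dBW + Gt - losses = 21.7026 + 32.9 - 2.2 = 52.4026 dBW

52.4026 dBW


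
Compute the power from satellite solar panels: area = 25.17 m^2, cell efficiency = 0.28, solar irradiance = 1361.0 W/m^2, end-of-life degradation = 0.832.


P = area * eta * S * degradation
P = 25.17 * 0.28 * 1361.0 * 0.832
P = 7980.3640 W

7980.3640 W


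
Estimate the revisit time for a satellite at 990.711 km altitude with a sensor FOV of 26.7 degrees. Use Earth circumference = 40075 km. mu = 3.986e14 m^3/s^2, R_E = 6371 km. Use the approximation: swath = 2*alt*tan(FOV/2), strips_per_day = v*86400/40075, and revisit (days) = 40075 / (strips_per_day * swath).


swath = 2*990.711*tan(0.2330015) = 470.2144 km
v = sqrt(mu/r) = 7358.3301 m/s = 7.3583 km/s
strips/day = v*86400/40075 = 7.3583*86400/40075 = 15.8642
coverage/day = strips * swath = 15.8642 * 470.2144 = 7459.5981 km
revisit = 40075 / 7459.5981 = 5.3723 days

5.3723 days


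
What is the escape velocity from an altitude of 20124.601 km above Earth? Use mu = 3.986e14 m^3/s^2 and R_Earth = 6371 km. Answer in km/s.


r = 6371.0 + 20124.601 = 26495.6010 km = 2.6495601e+07 m
v_esc = sqrt(2*mu/r) = sqrt(2*3.986e14 / 2.6495601e+07)
v_esc = 5485.2542 m/s = 5.4853 km/s

5.4853 km/s


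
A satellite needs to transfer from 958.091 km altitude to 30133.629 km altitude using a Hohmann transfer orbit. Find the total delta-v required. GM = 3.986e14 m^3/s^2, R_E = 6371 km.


r1 = 7329.0910 km = 7.329091e+06 m
r2 = 36504.6290 km = 3.6504629e+07 m
dv1 = sqrt(mu/r1)*(sqrt(2*r2/(r1+r2)) - 1) = 2142.9337 m/s
dv2 = sqrt(mu/r2)*(1 - sqrt(2*r1/(r1+r2))) = 1393.5482 m/s
total dv = |dv1| + |dv2| = 2142.9337 + 1393.5482 = 3536.4820 m/s = 3.5365 km/s

3.5365 km/s


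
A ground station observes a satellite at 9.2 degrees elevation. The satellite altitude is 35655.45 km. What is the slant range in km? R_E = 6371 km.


h = 35655.45 km, el = 9.2 deg
d = -R_E*sin(el) + sqrt((R_E*sin(el))^2 + 2*R_E*h + h^2)
d = -6371.0000*sin(0.1605703) + sqrt((6371.0000*0.1598812)^2 + 2*6371.0000*35655.45 + 35655.45^2)
d = 40534.6208 km

40534.6208 km


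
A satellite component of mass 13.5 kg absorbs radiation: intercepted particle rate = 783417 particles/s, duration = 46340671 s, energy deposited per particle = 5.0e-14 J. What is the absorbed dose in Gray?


Total energy deposited = rate * time * E_per
  = 783417 * 46340671 * 5.0e-14 = 1.8152 J
Dose = E_total / mass = 1.8152 / 13.5
Dose = 0.1344595 Gy

0.1345 Gy


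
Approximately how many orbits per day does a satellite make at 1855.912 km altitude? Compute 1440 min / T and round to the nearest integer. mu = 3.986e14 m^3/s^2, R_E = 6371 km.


r = 8.226912e+06 m
T = 2*pi*sqrt(r^3/mu) = 7426.1976 s = 123.7700 min
revs/day = 1440 / 123.7700 = 11.6345
Rounded: 12 revolutions per day

12 revolutions per day


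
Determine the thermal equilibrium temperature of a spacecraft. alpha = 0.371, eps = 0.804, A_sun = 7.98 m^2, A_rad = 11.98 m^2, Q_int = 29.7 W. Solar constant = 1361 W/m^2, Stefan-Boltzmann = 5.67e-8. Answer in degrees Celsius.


Numerator = alpha*S*A_sun + Q_int = 0.371*1361*7.98 + 29.7 = 4059.0494 W
Denominator = eps*sigma*A_rad = 0.804*5.67e-8*11.98 = 5.4612986e-07 W/K^4
T^4 = 7.4323886e+09 K^4
T = 293.6176 K = 20.4676 C

20.4676 degrees Celsius


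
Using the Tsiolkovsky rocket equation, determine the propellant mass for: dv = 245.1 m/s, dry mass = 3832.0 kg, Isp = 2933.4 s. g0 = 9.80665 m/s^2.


ve = Isp * g0 = 2933.4 * 9.80665 = 28766.827110 m/s
mass ratio = exp(dv/ve) = exp(245.1/28766.827110) = 1.00855663
m_prop = m_dry * (mr - 1) = 3832.0 * (1.00855663 - 1)
m_prop = 32.7890 kg

32.7890 kg


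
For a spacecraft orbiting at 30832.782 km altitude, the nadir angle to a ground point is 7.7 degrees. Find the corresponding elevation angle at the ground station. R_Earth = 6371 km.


r = R_E + alt = 37203.7820 km
Law of sines in the satellite / Earth-center / ground-point triangle:
  sin(nadir)/R_E = sin(90 + el)/r  =>  cos(el) = (r/R_E)*sin(nadir)
cos(el) = (37203.7820 / 6371.0000) * sin(7.7 deg) = 0.7824192
el = arccos(0.7824192) = 38.5174 deg
(Earth-central angle = 90 - nadir - el = 43.7826 deg)

38.5174 degrees


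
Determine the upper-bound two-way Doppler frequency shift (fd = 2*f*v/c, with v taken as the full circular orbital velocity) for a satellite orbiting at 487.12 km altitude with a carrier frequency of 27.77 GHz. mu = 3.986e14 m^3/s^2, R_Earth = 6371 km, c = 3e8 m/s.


r = 6.85812e+06 m
v = sqrt(mu/r) = 7623.7054 m/s (worst-case radial velocity)
f = 27.77 GHz = 2.777e+10 Hz
fd = 2*f*v/c = 2*2.777e+10*7623.7054/3.0e+08
fd = 1.411402e+06 Hz

1.4114e+06 Hz


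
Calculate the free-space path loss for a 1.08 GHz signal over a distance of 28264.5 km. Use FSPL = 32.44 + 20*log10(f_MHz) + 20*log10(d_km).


f = 1.08 GHz = 1080.0000 MHz
d = 28264.5 km
FSPL = 32.44 + 20*log10(1080.0000) + 20*log10(28264.5)
FSPL = 32.44 + 60.6685 + 89.0248
FSPL = 182.1333 dB

182.1333 dB


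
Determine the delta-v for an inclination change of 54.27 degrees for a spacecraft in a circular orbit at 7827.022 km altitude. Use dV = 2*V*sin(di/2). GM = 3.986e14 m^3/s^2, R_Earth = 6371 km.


r = 14198.0220 km = 1.4198022e+07 m
V = sqrt(mu/r) = 5298.5218 m/s
di = 54.27 deg = 0.9471902 rad
dV = 2*V*sin(di/2) = 2*5298.5218*sin(0.4735951)
dV = 4833.1910 m/s = 4.8332 km/s

4.8332 km/s


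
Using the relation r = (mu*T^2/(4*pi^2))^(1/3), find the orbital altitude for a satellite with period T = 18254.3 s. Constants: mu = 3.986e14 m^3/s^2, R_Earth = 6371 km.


T = 18254.3 s
r = (mu*T^2/(4*pi^2))^(1/3) = (3.986e14 * 18254.3^2 / (4*pi^2))^(1/3)
r = 1.4984283e+07 m = 14984.2833 km
alt = r - R_E = 14984.2833 - 6371 = 8613.2833 km

8613.2833 km


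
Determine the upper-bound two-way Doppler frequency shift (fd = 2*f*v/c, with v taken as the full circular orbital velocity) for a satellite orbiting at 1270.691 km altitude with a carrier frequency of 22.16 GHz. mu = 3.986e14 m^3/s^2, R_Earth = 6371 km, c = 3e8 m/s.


r = 7.641691e+06 m
v = sqrt(mu/r) = 7222.2732 m/s (worst-case radial velocity)
f = 22.16 GHz = 2.216e+10 Hz
fd = 2*f*v/c = 2*2.216e+10*7222.2732/3.0e+08
fd = 1.0669705e+06 Hz

1.0670e+06 Hz


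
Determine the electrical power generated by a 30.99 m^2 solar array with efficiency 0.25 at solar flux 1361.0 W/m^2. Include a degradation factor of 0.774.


P = area * eta * S * degradation
P = 30.99 * 0.25 * 1361.0 * 0.774
P = 8161.3250 W

8161.3250 W


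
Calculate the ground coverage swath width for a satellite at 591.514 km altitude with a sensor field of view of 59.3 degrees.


FOV = 59.3 deg = 1.0350 rad
swath = 2 * alt * tan(FOV/2) = 2 * 591.514 * tan(0.5174901)
swath = 2 * 591.514 * 0.5692339
swath = 673.4197 km

673.4197 km


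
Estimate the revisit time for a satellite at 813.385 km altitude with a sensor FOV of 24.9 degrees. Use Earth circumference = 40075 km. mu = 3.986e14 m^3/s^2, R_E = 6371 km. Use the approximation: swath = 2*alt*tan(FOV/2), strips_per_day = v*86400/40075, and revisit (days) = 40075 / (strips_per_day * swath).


swath = 2*813.385*tan(0.2172935) = 359.1571 km
v = sqrt(mu/r) = 7448.5862 m/s = 7.4486 km/s
strips/day = v*86400/40075 = 7.4486*86400/40075 = 16.0588
coverage/day = strips * swath = 16.0588 * 359.1571 = 5767.6452 km
revisit = 40075 / 5767.6452 = 6.9482 days

6.9482 days


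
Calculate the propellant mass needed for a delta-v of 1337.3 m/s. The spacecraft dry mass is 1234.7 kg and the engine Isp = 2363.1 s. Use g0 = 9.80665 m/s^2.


ve = Isp * g0 = 2363.1 * 9.80665 = 23174.094615 m/s
mass ratio = exp(dv/ve) = exp(1337.3/23174.094615) = 1.05940420
m_prop = m_dry * (mr - 1) = 1234.7 * (1.05940420 - 1)
m_prop = 73.3464 kg

73.3464 kg


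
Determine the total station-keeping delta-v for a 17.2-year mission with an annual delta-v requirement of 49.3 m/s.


dV = rate * years = 49.3 * 17.2
dV = 847.9600 m/s

847.9600 m/s


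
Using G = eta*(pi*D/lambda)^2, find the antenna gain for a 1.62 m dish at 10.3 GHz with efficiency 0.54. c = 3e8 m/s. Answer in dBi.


lambda = c/f = 3e8 / 1.03e+10 = 0.02912621 m
G = eta*(pi*D/lambda)^2 = 0.54*(pi*1.62/0.02912621)^2
G = 16487.5253 (linear)
G = 10*log10(16487.5253) = 42.1716 dBi

42.1716 dBi


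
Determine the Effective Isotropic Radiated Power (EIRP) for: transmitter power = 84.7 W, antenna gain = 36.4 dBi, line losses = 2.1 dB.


Pt = 84.7 W = 19.2788 dBW
EIRP = Pt_dBW + Gt - losses = 19.2788 + 36.4 - 2.1 = 53.5788 dBW

53.5788 dBW


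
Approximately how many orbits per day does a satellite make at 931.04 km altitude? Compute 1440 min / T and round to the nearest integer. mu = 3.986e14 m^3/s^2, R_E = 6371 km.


r = 7.30204e+06 m
T = 2*pi*sqrt(r^3/mu) = 6209.7989 s = 103.4966 min
revs/day = 1440 / 103.4966 = 13.9135
Rounded: 14 revolutions per day

14 revolutions per day


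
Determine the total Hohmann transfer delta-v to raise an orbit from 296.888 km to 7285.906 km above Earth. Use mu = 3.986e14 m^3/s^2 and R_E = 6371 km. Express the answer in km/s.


r1 = 6667.8880 km = 6.667888e+06 m
r2 = 13656.9060 km = 1.3656906e+07 m
dv1 = sqrt(mu/r1)*(sqrt(2*r2/(r1+r2)) - 1) = 1231.2920 m/s
dv2 = sqrt(mu/r2)*(1 - sqrt(2*r1/(r1+r2))) = 1026.3582 m/s
total dv = |dv1| + |dv2| = 1231.2920 + 1026.3582 = 2257.6502 m/s = 2.2577 km/s

2.2577 km/s


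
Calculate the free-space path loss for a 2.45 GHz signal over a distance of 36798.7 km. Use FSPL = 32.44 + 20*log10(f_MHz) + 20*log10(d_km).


f = 2.45 GHz = 2450.0000 MHz
d = 36798.7 km
FSPL = 32.44 + 20*log10(2450.0000) + 20*log10(36798.7)
FSPL = 32.44 + 67.7833 + 91.3166
FSPL = 191.5400 dB

191.5400 dB


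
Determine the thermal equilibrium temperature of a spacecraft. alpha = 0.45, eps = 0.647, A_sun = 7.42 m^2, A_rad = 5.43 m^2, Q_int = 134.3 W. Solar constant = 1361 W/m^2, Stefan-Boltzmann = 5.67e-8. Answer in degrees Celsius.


Numerator = alpha*S*A_sun + Q_int = 0.45*1361*7.42 + 134.3 = 4678.6790 W
Denominator = eps*sigma*A_rad = 0.647*5.67e-8*5.43 = 1.9919901e-07 W/K^4
T^4 = 2.3487461e+10 K^4
T = 391.4795 K = 118.3295 C

118.3295 degrees Celsius


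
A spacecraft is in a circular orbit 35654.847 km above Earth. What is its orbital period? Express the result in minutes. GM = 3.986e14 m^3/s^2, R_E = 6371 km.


r = 42025.8470 km = 4.2025847e+07 m
T = 2*pi*sqrt(r^3/mu) = 2*pi*sqrt(7.4224867e+22 / 3.986e14)
T = 85740.4846 s = 1429.0081 min

1429.0081 minutes


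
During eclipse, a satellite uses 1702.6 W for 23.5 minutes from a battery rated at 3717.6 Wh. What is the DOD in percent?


E_used = P * t / 60 = 1702.6 * 23.5 / 60 = 666.8517 Wh
DOD = E_used / E_total * 100 = 666.8517 / 3717.6 * 100
DOD = 17.9377 %

17.9377 %


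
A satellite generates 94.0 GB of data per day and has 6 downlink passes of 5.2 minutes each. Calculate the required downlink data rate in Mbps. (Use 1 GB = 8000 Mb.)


total contact time = 6 * 5.2 * 60 = 1872.0000 s
data = 94.0 GB = 752000.0000 Mb
rate = 752000.0000 / 1872.0000 = 401.7094 Mbps

401.7094 Mbps


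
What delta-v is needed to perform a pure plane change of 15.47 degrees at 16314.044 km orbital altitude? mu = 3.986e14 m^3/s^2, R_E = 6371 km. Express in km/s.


r = 22685.0440 km = 2.2685044e+07 m
V = sqrt(mu/r) = 4191.7834 m/s
di = 15.47 deg = 0.2700024 rad
dV = 2*V*sin(di/2) = 2*4191.7834*sin(0.1350012)
dV = 1128.3570 m/s = 1.1284 km/s

1.1284 km/s


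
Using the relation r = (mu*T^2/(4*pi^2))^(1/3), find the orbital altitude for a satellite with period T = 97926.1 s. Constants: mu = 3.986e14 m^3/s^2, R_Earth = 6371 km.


T = 97926.1 s
r = (mu*T^2/(4*pi^2))^(1/3) = (3.986e14 * 97926.1^2 / (4*pi^2))^(1/3)
r = 4.5918902e+07 m = 45918.9017 km
alt = r - R_E = 45918.9017 - 6371 = 39547.9017 km

39547.9017 km


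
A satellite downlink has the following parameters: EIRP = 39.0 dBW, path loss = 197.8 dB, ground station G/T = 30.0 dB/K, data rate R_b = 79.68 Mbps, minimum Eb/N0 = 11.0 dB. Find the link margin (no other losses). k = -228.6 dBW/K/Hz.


C/N0 = EIRP - FSPL + G/T - k = 39.0 - 197.8 + 30.0 - (-228.6)
C/N0 = 99.8000 dB-Hz
R_b = 79.68 Mbps = 7.968e+07 bps -> 10*log10(R_b) = 79.0135 dB-Hz
Eb/N0 = C/N0 - 10*log10(R_b) = 99.8000 - 79.0135 = 20.7865 dB
Margin = Eb/N0 - Eb/N0_req = 20.7865 - 11.0 = 9.7865 dB (link closes)

9.7865 dB


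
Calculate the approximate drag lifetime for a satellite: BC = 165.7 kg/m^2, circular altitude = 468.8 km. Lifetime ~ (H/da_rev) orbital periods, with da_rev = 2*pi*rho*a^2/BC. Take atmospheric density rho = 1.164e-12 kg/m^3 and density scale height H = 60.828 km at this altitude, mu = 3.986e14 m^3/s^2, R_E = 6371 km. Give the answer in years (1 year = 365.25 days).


a = R_E + alt = 6839.8000 km = 6.8398e+06 m
da_rev = 2*pi*rho*a^2/BC = 2*pi*1.164e-12*(6.8398e+06)^2/165.7 = 2.064891 m per revolution
N = H/da_rev = 60828.0000 m / 2.064891 m = 29458.2125 revolutions
P = 2*pi*sqrt(a^3/mu) = 5629.5843 s
lifetime = N*P = 29458.2125 * 5629.5843 = 1.6583749e+08 s = 1919.4154 days
years = 1919.4154 / 365.25 = 5.2551 years

5.2551 years


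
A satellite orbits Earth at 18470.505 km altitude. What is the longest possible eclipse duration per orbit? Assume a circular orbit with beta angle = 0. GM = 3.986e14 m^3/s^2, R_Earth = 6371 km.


r = 24841.5050 km
T = 649.4217 min
Eclipse fraction = arcsin(R_E/r)/pi = arcsin(6371.0000/24841.5050)/pi
= arcsin(0.2564659)/pi = 0.08255815
Eclipse duration = 0.08255815 * 649.4217 = 53.6151 min

53.6151 minutes


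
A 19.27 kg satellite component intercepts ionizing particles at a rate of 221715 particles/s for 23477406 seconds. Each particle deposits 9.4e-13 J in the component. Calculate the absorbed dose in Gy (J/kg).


Total energy deposited = rate * time * E_per
  = 221715 * 23477406 * 9.4e-13 = 4.8930 J
Dose = E_total / mass = 4.8930 / 19.27
Dose = 0.2539167 Gy

0.2539 Gy


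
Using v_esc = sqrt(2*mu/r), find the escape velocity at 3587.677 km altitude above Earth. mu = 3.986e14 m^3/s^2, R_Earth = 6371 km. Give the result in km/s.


r = 6371.0 + 3587.677 = 9958.6770 km = 9.958677e+06 m
v_esc = sqrt(2*mu/r) = sqrt(2*3.986e14 / 9.958677e+06)
v_esc = 8947.1109 m/s = 8.9471 km/s

8.9471 km/s


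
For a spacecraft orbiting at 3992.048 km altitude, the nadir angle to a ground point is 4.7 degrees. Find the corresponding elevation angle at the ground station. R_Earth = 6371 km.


r = R_E + alt = 10363.0480 km
Law of sines in the satellite / Earth-center / ground-point triangle:
  sin(nadir)/R_E = sin(90 + el)/r  =>  cos(el) = (r/R_E)*sin(nadir)
cos(el) = (10363.0480 / 6371.0000) * sin(4.7 deg) = 0.1332809
el = arccos(0.1332809) = 82.3408 deg
(Earth-central angle = 90 - nadir - el = 2.9592 deg)

82.3408 degrees


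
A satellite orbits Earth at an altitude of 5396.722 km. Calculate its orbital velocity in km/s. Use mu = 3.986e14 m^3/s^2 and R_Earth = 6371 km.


r = R_E + alt = 6371.0 + 5396.722 = 11767.7220 km = 1.1767722e+07 m
v = sqrt(mu/r) = sqrt(3.986e14 / 1.1767722e+07) = 5819.9928 m/s = 5.8200 km/s

5.8200 km/s


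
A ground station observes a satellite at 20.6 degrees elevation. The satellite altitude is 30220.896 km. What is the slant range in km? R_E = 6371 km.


h = 30220.896 km, el = 20.6 deg
d = -R_E*sin(el) + sqrt((R_E*sin(el))^2 + 2*R_E*h + h^2)
d = -6371.0000*sin(0.3595378) + sqrt((6371.0000*0.3518416)^2 + 2*6371.0000*30220.896 + 30220.896^2)
d = 33861.0747 km

33861.0747 km


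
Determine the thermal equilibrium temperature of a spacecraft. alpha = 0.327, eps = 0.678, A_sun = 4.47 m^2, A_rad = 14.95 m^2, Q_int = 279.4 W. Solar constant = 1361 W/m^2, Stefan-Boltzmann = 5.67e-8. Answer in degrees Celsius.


Numerator = alpha*S*A_sun + Q_int = 0.327*1361*4.47 + 279.4 = 2268.7601 W
Denominator = eps*sigma*A_rad = 0.678*5.67e-8*14.95 = 5.7471687e-07 W/K^4
T^4 = 3.9476135e+09 K^4
T = 250.6592 K = -22.4908 C

-22.4908 degrees Celsius


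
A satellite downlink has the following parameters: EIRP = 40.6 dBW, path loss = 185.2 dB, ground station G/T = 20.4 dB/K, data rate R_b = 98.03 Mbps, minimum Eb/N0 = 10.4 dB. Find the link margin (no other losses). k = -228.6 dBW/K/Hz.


C/N0 = EIRP - FSPL + G/T - k = 40.6 - 185.2 + 20.4 - (-228.6)
C/N0 = 104.4000 dB-Hz
R_b = 98.03 Mbps = 9.803e+07 bps -> 10*log10(R_b) = 79.9136 dB-Hz
Eb/N0 = C/N0 - 10*log10(R_b) = 104.4000 - 79.9136 = 24.4864 dB
Margin = Eb/N0 - Eb/N0_req = 24.4864 - 10.4 = 14.0864 dB (link closes)

14.0864 dB


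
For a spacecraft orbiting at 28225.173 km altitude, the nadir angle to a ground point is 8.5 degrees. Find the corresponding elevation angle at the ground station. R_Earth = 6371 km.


r = R_E + alt = 34596.1730 km
Law of sines in the satellite / Earth-center / ground-point triangle:
  sin(nadir)/R_E = sin(90 + el)/r  =>  cos(el) = (r/R_E)*sin(nadir)
cos(el) = (34596.1730 / 6371.0000) * sin(8.5 deg) = 0.8026432
el = arccos(0.8026432) = 36.6167 deg
(Earth-central angle = 90 - nadir - el = 44.8833 deg)

36.6167 degrees


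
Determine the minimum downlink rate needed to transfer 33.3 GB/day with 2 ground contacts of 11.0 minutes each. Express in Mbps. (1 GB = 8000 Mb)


total contact time = 2 * 11.0 * 60 = 1320.0000 s
data = 33.3 GB = 266400.0000 Mb
rate = 266400.0000 / 1320.0000 = 201.8182 Mbps

201.8182 Mbps


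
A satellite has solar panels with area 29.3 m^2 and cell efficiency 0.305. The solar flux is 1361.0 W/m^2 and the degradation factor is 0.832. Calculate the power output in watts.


P = area * eta * S * degradation
P = 29.3 * 0.305 * 1361.0 * 0.832
P = 10119.2636 W

10119.2636 W


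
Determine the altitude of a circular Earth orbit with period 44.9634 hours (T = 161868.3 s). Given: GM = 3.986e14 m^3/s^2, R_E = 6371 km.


T = 161868.3 s
r = (mu*T^2/(4*pi^2))^(1/3) = (3.986e14 * 161868.3^2 / (4*pi^2))^(1/3)
r = 6.419488e+07 m = 64194.8797 km
alt = r - R_E = 64194.8797 - 6371 = 57823.8797 km

57823.8797 km


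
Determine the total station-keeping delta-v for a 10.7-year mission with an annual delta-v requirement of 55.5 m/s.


dV = rate * years = 55.5 * 10.7
dV = 593.8500 m/s

593.8500 m/s


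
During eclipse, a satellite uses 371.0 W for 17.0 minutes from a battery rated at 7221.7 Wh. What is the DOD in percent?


E_used = P * t / 60 = 371.0 * 17.0 / 60 = 105.1167 Wh
DOD = E_used / E_total * 100 = 105.1167 / 7221.7 * 100
DOD = 1.4556 %

1.4556 %


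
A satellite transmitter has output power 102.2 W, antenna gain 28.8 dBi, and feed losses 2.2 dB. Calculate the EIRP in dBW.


Pt = 102.2 W = 20.0945 dBW
EIRP = Pt_dBW + Gt - losses = 20.0945 + 28.8 - 2.2 = 46.6945 dBW

46.6945 dBW


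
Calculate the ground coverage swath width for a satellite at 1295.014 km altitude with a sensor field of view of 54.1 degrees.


FOV = 54.1 deg = 0.9442231 rad
swath = 2 * alt * tan(FOV/2) = 2 * 1295.014 * tan(0.4721116)
swath = 2 * 1295.014 * 0.5106252
swath = 1322.5335 km

1322.5335 km


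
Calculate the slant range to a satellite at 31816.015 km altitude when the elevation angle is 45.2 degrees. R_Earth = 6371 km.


h = 31816.015 km, el = 45.2 deg
d = -R_E*sin(el) + sqrt((R_E*sin(el))^2 + 2*R_E*h + h^2)
d = -6371.0000*sin(0.7888888) + sqrt((6371.0000*0.7095707)^2 + 2*6371.0000*31816.015 + 31816.015^2)
d = 33401.5476 km

33401.5476 km


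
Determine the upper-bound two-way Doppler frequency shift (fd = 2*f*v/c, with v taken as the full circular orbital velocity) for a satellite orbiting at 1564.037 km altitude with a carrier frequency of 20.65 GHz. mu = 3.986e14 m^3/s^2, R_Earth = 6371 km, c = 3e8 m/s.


r = 7.935037e+06 m
v = sqrt(mu/r) = 7087.5179 m/s (worst-case radial velocity)
f = 20.65 GHz = 2.065e+10 Hz
fd = 2*f*v/c = 2*2.065e+10*7087.5179/3.0e+08
fd = 975714.9651 Hz

975714.9651 Hz


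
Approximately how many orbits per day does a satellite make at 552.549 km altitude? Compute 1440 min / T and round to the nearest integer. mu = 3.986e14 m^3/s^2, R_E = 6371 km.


r = 6.923549e+06 m
T = 2*pi*sqrt(r^3/mu) = 5733.2962 s = 95.5549 min
revs/day = 1440 / 95.5549 = 15.0699
Rounded: 15 revolutions per day

15 revolutions per day


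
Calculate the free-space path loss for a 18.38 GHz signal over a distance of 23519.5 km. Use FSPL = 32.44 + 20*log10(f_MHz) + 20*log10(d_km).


f = 18.38 GHz = 18380.0000 MHz
d = 23519.5 km
FSPL = 32.44 + 20*log10(18380.0000) + 20*log10(23519.5)
FSPL = 32.44 + 85.2869 + 87.4286
FSPL = 205.1555 dB

205.1555 dB


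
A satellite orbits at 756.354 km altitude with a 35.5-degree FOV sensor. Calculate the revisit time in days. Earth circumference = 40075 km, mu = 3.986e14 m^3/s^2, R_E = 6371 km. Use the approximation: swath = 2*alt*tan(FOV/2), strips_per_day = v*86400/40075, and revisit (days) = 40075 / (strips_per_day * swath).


swath = 2*756.354*tan(0.3097959) = 484.2216 km
v = sqrt(mu/r) = 7478.3275 m/s = 7.4783 km/s
strips/day = v*86400/40075 = 7.4783*86400/40075 = 16.1230
coverage/day = strips * swath = 16.1230 * 484.2216 = 7807.0848 km
revisit = 40075 / 7807.0848 = 5.1332 days

5.1332 days


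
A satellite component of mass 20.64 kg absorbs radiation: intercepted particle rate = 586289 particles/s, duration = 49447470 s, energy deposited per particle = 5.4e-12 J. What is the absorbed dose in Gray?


Total energy deposited = rate * time * E_per
  = 586289 * 49447470 * 5.4e-12 = 156.5487 J
Dose = E_total / mass = 156.5487 / 20.64
Dose = 7.5847 Gy

7.5847 Gy


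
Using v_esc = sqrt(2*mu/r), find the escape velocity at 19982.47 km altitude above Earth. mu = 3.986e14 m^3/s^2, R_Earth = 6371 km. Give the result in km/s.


r = 6371.0 + 19982.47 = 26353.4700 km = 2.635347e+07 m
v_esc = sqrt(2*mu/r) = sqrt(2*3.986e14 / 2.635347e+07)
v_esc = 5500.0260 m/s = 5.5000 km/s

5.5000 km/s


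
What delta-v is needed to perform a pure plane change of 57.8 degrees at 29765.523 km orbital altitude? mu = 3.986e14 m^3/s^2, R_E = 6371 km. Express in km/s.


r = 36136.5230 km = 3.6136523e+07 m
V = sqrt(mu/r) = 3321.2033 m/s
di = 57.8 deg = 1.0088 rad
dV = 2*V*sin(di/2) = 2*3321.2033*sin(0.5044002)
dV = 3210.1581 m/s = 3.2102 km/s

3.2102 km/s


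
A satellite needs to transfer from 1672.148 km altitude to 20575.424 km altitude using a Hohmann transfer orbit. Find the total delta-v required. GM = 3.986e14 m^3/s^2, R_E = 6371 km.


r1 = 8043.1480 km = 8.043148e+06 m
r2 = 26946.4240 km = 2.6946424e+07 m
dv1 = sqrt(mu/r1)*(sqrt(2*r2/(r1+r2)) - 1) = 1697.0657 m/s
dv2 = sqrt(mu/r2)*(1 - sqrt(2*r1/(r1+r2))) = 1238.2628 m/s
total dv = |dv1| + |dv2| = 1697.0657 + 1238.2628 = 2935.3285 m/s = 2.9353 km/s

2.9353 km/s


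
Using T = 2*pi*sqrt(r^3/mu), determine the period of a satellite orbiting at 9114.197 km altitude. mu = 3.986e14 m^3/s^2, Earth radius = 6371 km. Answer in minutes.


r = 15485.1970 km = 1.5485197e+07 m
T = 2*pi*sqrt(r^3/mu) = 2*pi*sqrt(3.7132159e+21 / 3.986e14)
T = 19177.2497 s = 319.6208 min

319.6208 minutes


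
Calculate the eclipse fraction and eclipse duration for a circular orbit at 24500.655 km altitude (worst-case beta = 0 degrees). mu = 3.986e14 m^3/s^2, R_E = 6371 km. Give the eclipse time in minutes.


r = 30871.6550 km
T = 899.7044 min
Eclipse fraction = arcsin(R_E/r)/pi = arcsin(6371.0000/30871.6550)/pi
= arcsin(0.2063705)/pi = 0.06616523
Eclipse duration = 0.06616523 * 899.7044 = 59.5291 min

59.5291 minutes


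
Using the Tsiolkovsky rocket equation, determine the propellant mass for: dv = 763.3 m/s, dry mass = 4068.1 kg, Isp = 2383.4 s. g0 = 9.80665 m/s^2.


ve = Isp * g0 = 2383.4 * 9.80665 = 23373.169610 m/s
mass ratio = exp(dv/ve) = exp(763.3/23373.169610) = 1.03319620
m_prop = m_dry * (mr - 1) = 4068.1 * (1.03319620 - 1)
m_prop = 135.0455 kg

135.0455 kg


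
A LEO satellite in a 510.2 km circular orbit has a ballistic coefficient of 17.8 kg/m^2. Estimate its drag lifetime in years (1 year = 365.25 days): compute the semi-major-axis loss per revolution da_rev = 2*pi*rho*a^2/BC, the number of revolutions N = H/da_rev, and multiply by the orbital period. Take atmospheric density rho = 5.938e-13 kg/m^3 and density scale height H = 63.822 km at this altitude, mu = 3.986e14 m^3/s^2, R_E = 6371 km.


a = R_E + alt = 6881.2000 km = 6.8812e+06 m
da_rev = 2*pi*rho*a^2/BC = 2*pi*5.938e-13*(6.8812e+06)^2/17.8 = 9.924952 m per revolution
N = H/da_rev = 63822.0000 m / 9.924952 m = 6430.4592 revolutions
P = 2*pi*sqrt(a^3/mu) = 5680.7737 s
lifetime = N*P = 6430.4592 * 5680.7737 = 3.6529984e+07 s = 422.8007 days
years = 422.8007 / 365.25 = 1.1576 years

1.1576 years


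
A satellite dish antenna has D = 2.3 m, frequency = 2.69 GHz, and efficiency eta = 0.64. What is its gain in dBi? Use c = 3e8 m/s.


lambda = c/f = 3e8 / 2.69e+09 = 0.1115242 m
G = eta*(pi*D/lambda)^2 = 0.64*(pi*2.3/0.1115242)^2
G = 2686.5656 (linear)
G = 10*log10(2686.5656) = 34.2920 dBi

34.2920 dBi


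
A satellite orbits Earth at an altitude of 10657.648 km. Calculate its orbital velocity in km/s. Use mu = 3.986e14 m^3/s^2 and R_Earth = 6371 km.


r = R_E + alt = 6371.0 + 10657.648 = 17028.6480 km = 1.7028648e+07 m
v = sqrt(mu/r) = sqrt(3.986e14 / 1.7028648e+07) = 4838.1415 m/s = 4.8381 km/s

4.8381 km/s


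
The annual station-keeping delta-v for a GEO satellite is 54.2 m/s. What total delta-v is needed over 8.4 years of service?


dV = rate * years = 54.2 * 8.4
dV = 455.2800 m/s

455.2800 m/s


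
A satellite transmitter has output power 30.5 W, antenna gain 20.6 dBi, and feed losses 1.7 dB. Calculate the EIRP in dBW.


Pt = 30.5 W = 14.8430 dBW
EIRP = Pt_dBW + Gt - losses = 14.8430 + 20.6 - 1.7 = 33.7430 dBW

33.7430 dBW


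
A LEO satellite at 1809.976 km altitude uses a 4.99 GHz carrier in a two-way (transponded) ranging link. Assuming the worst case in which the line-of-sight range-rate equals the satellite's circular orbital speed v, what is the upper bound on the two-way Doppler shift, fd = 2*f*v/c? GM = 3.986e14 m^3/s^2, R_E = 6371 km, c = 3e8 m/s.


r = 8.180976e+06 m
v = sqrt(mu/r) = 6980.1714 m/s (worst-case radial velocity)
f = 4.99 GHz = 4.99e+09 Hz
fd = 2*f*v/c = 2*4.99e+09*6980.1714/3.0e+08
fd = 232207.0357 Hz

232207.0357 Hz


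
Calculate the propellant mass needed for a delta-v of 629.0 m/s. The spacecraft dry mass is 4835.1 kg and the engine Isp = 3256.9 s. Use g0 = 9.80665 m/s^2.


ve = Isp * g0 = 3256.9 * 9.80665 = 31939.278385 m/s
mass ratio = exp(dv/ve) = exp(629.0/31939.278385) = 1.01988882
m_prop = m_dry * (mr - 1) = 4835.1 * (1.01988882 - 1)
m_prop = 96.1644 kg

96.1644 kg


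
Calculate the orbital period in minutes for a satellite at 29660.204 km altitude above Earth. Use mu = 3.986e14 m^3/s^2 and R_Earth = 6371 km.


r = 36031.2040 km = 3.6031204e+07 m
T = 2*pi*sqrt(r^3/mu) = 2*pi*sqrt(4.6777426e+22 / 3.986e14)
T = 68065.8673 s = 1134.4311 min

1134.4311 minutes


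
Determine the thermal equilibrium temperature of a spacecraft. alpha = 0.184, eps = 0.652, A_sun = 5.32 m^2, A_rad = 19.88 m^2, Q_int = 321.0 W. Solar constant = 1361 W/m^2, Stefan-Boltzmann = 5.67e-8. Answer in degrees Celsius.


Numerator = alpha*S*A_sun + Q_int = 0.184*1361*5.32 + 321.0 = 1653.2557 W
Denominator = eps*sigma*A_rad = 0.652*5.67e-8*19.88 = 7.3493179e-07 W/K^4
T^4 = 2.2495362e+09 K^4
T = 217.7826 K = -55.3674 C

-55.3674 degrees Celsius


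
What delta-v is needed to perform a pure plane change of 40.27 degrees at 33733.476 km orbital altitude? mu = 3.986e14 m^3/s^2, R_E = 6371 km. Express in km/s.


r = 40104.4760 km = 4.0104476e+07 m
V = sqrt(mu/r) = 3152.6243 m/s
di = 40.27 deg = 0.7028441 rad
dV = 2*V*sin(di/2) = 2*3152.6243*sin(0.351422)
dV = 2170.4765 m/s = 2.1705 km/s

2.1705 km/s


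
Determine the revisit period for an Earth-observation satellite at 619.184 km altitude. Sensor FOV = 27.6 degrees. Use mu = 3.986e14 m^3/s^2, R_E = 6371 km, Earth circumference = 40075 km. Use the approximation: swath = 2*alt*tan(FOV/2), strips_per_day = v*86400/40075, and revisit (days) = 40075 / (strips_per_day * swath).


swath = 2*619.184*tan(0.2408554) = 304.1724 km
v = sqrt(mu/r) = 7551.3455 m/s = 7.5513 km/s
strips/day = v*86400/40075 = 7.5513*86400/40075 = 16.2804
coverage/day = strips * swath = 16.2804 * 304.1724 = 4952.0417 km
revisit = 40075 / 4952.0417 = 8.0926 days

8.0926 days


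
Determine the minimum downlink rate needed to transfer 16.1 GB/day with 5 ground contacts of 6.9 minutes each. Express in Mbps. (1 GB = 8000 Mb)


total contact time = 5 * 6.9 * 60 = 2070.0000 s
data = 16.1 GB = 128800.0000 Mb
rate = 128800.0000 / 2070.0000 = 62.2222 Mbps

62.2222 Mbps


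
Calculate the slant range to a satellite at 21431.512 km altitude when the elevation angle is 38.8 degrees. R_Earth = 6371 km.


h = 21431.512 km, el = 38.8 deg
d = -R_E*sin(el) + sqrt((R_E*sin(el))^2 + 2*R_E*h + h^2)
d = -6371.0000*sin(0.6771877) + sqrt((6371.0000*0.6266038)^2 + 2*6371.0000*21431.512 + 21431.512^2)
d = 23363.4703 km

23363.4703 km


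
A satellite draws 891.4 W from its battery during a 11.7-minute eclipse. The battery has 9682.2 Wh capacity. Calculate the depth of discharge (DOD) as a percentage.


E_used = P * t / 60 = 891.4 * 11.7 / 60 = 173.8230 Wh
DOD = E_used / E_total * 100 = 173.8230 / 9682.2 * 100
DOD = 1.7953 %

1.7953 %


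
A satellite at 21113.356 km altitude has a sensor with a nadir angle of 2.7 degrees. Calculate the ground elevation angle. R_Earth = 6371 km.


r = R_E + alt = 27484.3560 km
Law of sines in the satellite / Earth-center / ground-point triangle:
  sin(nadir)/R_E = sin(90 + el)/r  =>  cos(el) = (r/R_E)*sin(nadir)
cos(el) = (27484.3560 / 6371.0000) * sin(2.7 deg) = 0.2032162
el = arccos(0.2032162) = 78.2749 deg
(Earth-central angle = 90 - nadir - el = 9.0251 deg)

78.2749 degrees


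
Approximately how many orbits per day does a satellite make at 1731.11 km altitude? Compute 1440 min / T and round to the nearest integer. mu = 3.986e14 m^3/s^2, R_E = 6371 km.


r = 8.10211e+06 m
T = 2*pi*sqrt(r^3/mu) = 7257.8573 s = 120.9643 min
revs/day = 1440 / 120.9643 = 11.9043
Rounded: 12 revolutions per day

12 revolutions per day


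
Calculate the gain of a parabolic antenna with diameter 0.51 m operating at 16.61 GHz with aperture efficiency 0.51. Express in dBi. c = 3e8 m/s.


lambda = c/f = 3e8 / 1.661e+10 = 0.01806141 m
G = eta*(pi*D/lambda)^2 = 0.51*(pi*0.51/0.01806141)^2
G = 4013.3499 (linear)
G = 10*log10(4013.3499) = 36.0351 dBi

36.0351 dBi


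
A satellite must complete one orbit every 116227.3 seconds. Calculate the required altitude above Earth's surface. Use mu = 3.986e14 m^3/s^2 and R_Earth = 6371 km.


T = 116227.3 s
r = (mu*T^2/(4*pi^2))^(1/3) = (3.986e14 * 116227.3^2 / (4*pi^2))^(1/3)
r = 5.1475189e+07 m = 51475.1892 km
alt = r - R_E = 51475.1892 - 6371 = 45104.1892 km

45104.1892 km


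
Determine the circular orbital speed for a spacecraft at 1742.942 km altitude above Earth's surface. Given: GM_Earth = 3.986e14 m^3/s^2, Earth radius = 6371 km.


r = R_E + alt = 6371.0 + 1742.942 = 8113.9420 km = 8.113942e+06 m
v = sqrt(mu/r) = sqrt(3.986e14 / 8.113942e+06) = 7008.9457 m/s = 7.0089 km/s

7.0089 km/s


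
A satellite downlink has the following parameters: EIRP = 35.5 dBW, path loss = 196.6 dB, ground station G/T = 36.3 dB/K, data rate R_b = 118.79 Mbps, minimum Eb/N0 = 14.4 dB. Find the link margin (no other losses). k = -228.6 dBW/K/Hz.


C/N0 = EIRP - FSPL + G/T - k = 35.5 - 196.6 + 36.3 - (-228.6)
C/N0 = 103.8000 dB-Hz
R_b = 118.79 Mbps = 1.1879e+08 bps -> 10*log10(R_b) = 80.7478 dB-Hz
Eb/N0 = C/N0 - 10*log10(R_b) = 103.8000 - 80.7478 = 23.0522 dB
Margin = Eb/N0 - Eb/N0_req = 23.0522 - 14.4 = 8.6522 dB (link closes)

8.6522 dB


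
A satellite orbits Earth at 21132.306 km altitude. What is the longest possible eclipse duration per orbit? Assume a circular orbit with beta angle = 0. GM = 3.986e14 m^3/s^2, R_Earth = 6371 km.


r = 27503.3060 km
T = 756.5495 min
Eclipse fraction = arcsin(R_E/r)/pi = arcsin(6371.0000/27503.3060)/pi
= arcsin(0.2316449)/pi = 0.07441073
Eclipse duration = 0.07441073 * 756.5495 = 56.2954 min

56.2954 minutes


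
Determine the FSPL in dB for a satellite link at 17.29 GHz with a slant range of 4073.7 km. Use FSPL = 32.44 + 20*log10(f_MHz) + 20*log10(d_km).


f = 17.29 GHz = 17290.0000 MHz
d = 4073.7 km
FSPL = 32.44 + 20*log10(17290.0000) + 20*log10(4073.7)
FSPL = 32.44 + 84.7559 + 72.1998
FSPL = 189.3957 dB

189.3957 dB
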